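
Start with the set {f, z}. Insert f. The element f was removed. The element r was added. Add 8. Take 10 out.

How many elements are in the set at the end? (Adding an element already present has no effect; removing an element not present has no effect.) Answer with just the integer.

Answer: 3

Derivation:
Tracking the set through each operation:
Start: {f, z}
Event 1 (add f): already present, no change. Set: {f, z}
Event 2 (remove f): removed. Set: {z}
Event 3 (add r): added. Set: {r, z}
Event 4 (add 8): added. Set: {8, r, z}
Event 5 (remove 10): not present, no change. Set: {8, r, z}

Final set: {8, r, z} (size 3)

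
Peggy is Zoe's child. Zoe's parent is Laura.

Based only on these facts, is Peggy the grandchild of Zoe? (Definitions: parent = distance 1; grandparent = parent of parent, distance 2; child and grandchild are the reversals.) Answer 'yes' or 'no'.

Answer: no

Derivation:
Reconstructing the parent chain from the given facts:
  Laura -> Zoe -> Peggy
(each arrow means 'parent of the next')
Positions in the chain (0 = top):
  position of Laura: 0
  position of Zoe: 1
  position of Peggy: 2

Peggy is at position 2, Zoe is at position 1; signed distance (j - i) = -1.
'grandchild' requires j - i = -2. Actual distance is -1, so the relation does NOT hold.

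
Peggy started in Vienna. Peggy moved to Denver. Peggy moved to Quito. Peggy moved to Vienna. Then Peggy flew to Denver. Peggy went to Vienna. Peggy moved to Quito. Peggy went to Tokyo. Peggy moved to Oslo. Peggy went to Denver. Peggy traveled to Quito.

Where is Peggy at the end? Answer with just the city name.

Answer: Quito

Derivation:
Tracking Peggy's location:
Start: Peggy is in Vienna.
After move 1: Vienna -> Denver. Peggy is in Denver.
After move 2: Denver -> Quito. Peggy is in Quito.
After move 3: Quito -> Vienna. Peggy is in Vienna.
After move 4: Vienna -> Denver. Peggy is in Denver.
After move 5: Denver -> Vienna. Peggy is in Vienna.
After move 6: Vienna -> Quito. Peggy is in Quito.
After move 7: Quito -> Tokyo. Peggy is in Tokyo.
After move 8: Tokyo -> Oslo. Peggy is in Oslo.
After move 9: Oslo -> Denver. Peggy is in Denver.
After move 10: Denver -> Quito. Peggy is in Quito.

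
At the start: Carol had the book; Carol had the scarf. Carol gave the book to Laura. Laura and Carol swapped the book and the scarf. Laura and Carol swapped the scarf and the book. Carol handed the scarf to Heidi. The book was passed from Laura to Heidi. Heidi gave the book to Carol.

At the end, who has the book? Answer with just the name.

Tracking all object holders:
Start: book:Carol, scarf:Carol
Event 1 (give book: Carol -> Laura). State: book:Laura, scarf:Carol
Event 2 (swap book<->scarf: now book:Carol, scarf:Laura). State: book:Carol, scarf:Laura
Event 3 (swap scarf<->book: now scarf:Carol, book:Laura). State: book:Laura, scarf:Carol
Event 4 (give scarf: Carol -> Heidi). State: book:Laura, scarf:Heidi
Event 5 (give book: Laura -> Heidi). State: book:Heidi, scarf:Heidi
Event 6 (give book: Heidi -> Carol). State: book:Carol, scarf:Heidi

Final state: book:Carol, scarf:Heidi
The book is held by Carol.

Answer: Carol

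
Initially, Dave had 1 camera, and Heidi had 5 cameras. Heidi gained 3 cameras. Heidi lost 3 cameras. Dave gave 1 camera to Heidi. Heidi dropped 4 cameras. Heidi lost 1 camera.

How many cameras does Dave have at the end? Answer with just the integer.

Tracking counts step by step:
Start: Dave=1, Heidi=5
Event 1 (Heidi +3): Heidi: 5 -> 8. State: Dave=1, Heidi=8
Event 2 (Heidi -3): Heidi: 8 -> 5. State: Dave=1, Heidi=5
Event 3 (Dave -> Heidi, 1): Dave: 1 -> 0, Heidi: 5 -> 6. State: Dave=0, Heidi=6
Event 4 (Heidi -4): Heidi: 6 -> 2. State: Dave=0, Heidi=2
Event 5 (Heidi -1): Heidi: 2 -> 1. State: Dave=0, Heidi=1

Dave's final count: 0

Answer: 0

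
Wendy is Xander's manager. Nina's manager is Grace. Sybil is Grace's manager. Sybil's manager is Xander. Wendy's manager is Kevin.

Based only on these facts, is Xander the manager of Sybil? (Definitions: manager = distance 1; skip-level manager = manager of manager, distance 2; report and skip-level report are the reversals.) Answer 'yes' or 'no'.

Answer: yes

Derivation:
Reconstructing the manager chain from the given facts:
  Kevin -> Wendy -> Xander -> Sybil -> Grace -> Nina
(each arrow means 'manager of the next')
Positions in the chain (0 = top):
  position of Kevin: 0
  position of Wendy: 1
  position of Xander: 2
  position of Sybil: 3
  position of Grace: 4
  position of Nina: 5

Xander is at position 2, Sybil is at position 3; signed distance (j - i) = 1.
'manager' requires j - i = 1. Actual distance is 1, so the relation HOLDS.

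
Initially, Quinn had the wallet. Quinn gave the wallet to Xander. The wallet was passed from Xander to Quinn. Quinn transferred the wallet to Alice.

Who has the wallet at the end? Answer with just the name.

Answer: Alice

Derivation:
Tracking the wallet through each event:
Start: Quinn has the wallet.
After event 1: Xander has the wallet.
After event 2: Quinn has the wallet.
After event 3: Alice has the wallet.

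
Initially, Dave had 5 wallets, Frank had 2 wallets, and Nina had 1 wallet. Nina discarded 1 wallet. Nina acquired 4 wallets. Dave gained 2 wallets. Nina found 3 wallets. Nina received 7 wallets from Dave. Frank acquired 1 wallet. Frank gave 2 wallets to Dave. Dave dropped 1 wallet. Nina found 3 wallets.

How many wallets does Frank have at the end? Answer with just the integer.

Answer: 1

Derivation:
Tracking counts step by step:
Start: Dave=5, Frank=2, Nina=1
Event 1 (Nina -1): Nina: 1 -> 0. State: Dave=5, Frank=2, Nina=0
Event 2 (Nina +4): Nina: 0 -> 4. State: Dave=5, Frank=2, Nina=4
Event 3 (Dave +2): Dave: 5 -> 7. State: Dave=7, Frank=2, Nina=4
Event 4 (Nina +3): Nina: 4 -> 7. State: Dave=7, Frank=2, Nina=7
Event 5 (Dave -> Nina, 7): Dave: 7 -> 0, Nina: 7 -> 14. State: Dave=0, Frank=2, Nina=14
Event 6 (Frank +1): Frank: 2 -> 3. State: Dave=0, Frank=3, Nina=14
Event 7 (Frank -> Dave, 2): Frank: 3 -> 1, Dave: 0 -> 2. State: Dave=2, Frank=1, Nina=14
Event 8 (Dave -1): Dave: 2 -> 1. State: Dave=1, Frank=1, Nina=14
Event 9 (Nina +3): Nina: 14 -> 17. State: Dave=1, Frank=1, Nina=17

Frank's final count: 1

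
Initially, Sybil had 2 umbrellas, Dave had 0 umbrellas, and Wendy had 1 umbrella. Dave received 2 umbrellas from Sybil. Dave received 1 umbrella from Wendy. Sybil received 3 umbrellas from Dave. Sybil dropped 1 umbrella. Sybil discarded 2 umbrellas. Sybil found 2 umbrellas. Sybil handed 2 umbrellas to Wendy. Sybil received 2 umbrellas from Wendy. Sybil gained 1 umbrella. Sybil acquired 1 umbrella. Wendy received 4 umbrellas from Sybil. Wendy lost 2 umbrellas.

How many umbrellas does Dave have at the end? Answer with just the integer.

Answer: 0

Derivation:
Tracking counts step by step:
Start: Sybil=2, Dave=0, Wendy=1
Event 1 (Sybil -> Dave, 2): Sybil: 2 -> 0, Dave: 0 -> 2. State: Sybil=0, Dave=2, Wendy=1
Event 2 (Wendy -> Dave, 1): Wendy: 1 -> 0, Dave: 2 -> 3. State: Sybil=0, Dave=3, Wendy=0
Event 3 (Dave -> Sybil, 3): Dave: 3 -> 0, Sybil: 0 -> 3. State: Sybil=3, Dave=0, Wendy=0
Event 4 (Sybil -1): Sybil: 3 -> 2. State: Sybil=2, Dave=0, Wendy=0
Event 5 (Sybil -2): Sybil: 2 -> 0. State: Sybil=0, Dave=0, Wendy=0
Event 6 (Sybil +2): Sybil: 0 -> 2. State: Sybil=2, Dave=0, Wendy=0
Event 7 (Sybil -> Wendy, 2): Sybil: 2 -> 0, Wendy: 0 -> 2. State: Sybil=0, Dave=0, Wendy=2
Event 8 (Wendy -> Sybil, 2): Wendy: 2 -> 0, Sybil: 0 -> 2. State: Sybil=2, Dave=0, Wendy=0
Event 9 (Sybil +1): Sybil: 2 -> 3. State: Sybil=3, Dave=0, Wendy=0
Event 10 (Sybil +1): Sybil: 3 -> 4. State: Sybil=4, Dave=0, Wendy=0
Event 11 (Sybil -> Wendy, 4): Sybil: 4 -> 0, Wendy: 0 -> 4. State: Sybil=0, Dave=0, Wendy=4
Event 12 (Wendy -2): Wendy: 4 -> 2. State: Sybil=0, Dave=0, Wendy=2

Dave's final count: 0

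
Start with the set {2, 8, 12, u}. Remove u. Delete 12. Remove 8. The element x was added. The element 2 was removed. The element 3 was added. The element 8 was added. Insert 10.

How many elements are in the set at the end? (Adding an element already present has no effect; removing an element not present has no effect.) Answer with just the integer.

Tracking the set through each operation:
Start: {12, 2, 8, u}
Event 1 (remove u): removed. Set: {12, 2, 8}
Event 2 (remove 12): removed. Set: {2, 8}
Event 3 (remove 8): removed. Set: {2}
Event 4 (add x): added. Set: {2, x}
Event 5 (remove 2): removed. Set: {x}
Event 6 (add 3): added. Set: {3, x}
Event 7 (add 8): added. Set: {3, 8, x}
Event 8 (add 10): added. Set: {10, 3, 8, x}

Final set: {10, 3, 8, x} (size 4)

Answer: 4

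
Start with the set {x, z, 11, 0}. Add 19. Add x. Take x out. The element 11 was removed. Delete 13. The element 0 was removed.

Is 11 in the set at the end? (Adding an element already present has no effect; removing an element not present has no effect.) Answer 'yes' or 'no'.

Tracking the set through each operation:
Start: {0, 11, x, z}
Event 1 (add 19): added. Set: {0, 11, 19, x, z}
Event 2 (add x): already present, no change. Set: {0, 11, 19, x, z}
Event 3 (remove x): removed. Set: {0, 11, 19, z}
Event 4 (remove 11): removed. Set: {0, 19, z}
Event 5 (remove 13): not present, no change. Set: {0, 19, z}
Event 6 (remove 0): removed. Set: {19, z}

Final set: {19, z} (size 2)
11 is NOT in the final set.

Answer: no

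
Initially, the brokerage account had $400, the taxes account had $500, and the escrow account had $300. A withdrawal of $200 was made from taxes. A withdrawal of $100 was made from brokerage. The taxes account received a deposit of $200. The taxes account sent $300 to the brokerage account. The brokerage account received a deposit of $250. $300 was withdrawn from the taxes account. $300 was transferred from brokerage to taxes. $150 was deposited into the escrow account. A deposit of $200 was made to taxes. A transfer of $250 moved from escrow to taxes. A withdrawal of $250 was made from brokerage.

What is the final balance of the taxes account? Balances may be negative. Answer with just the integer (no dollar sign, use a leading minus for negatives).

Tracking account balances step by step:
Start: brokerage=400, taxes=500, escrow=300
Event 1 (withdraw 200 from taxes): taxes: 500 - 200 = 300. Balances: brokerage=400, taxes=300, escrow=300
Event 2 (withdraw 100 from brokerage): brokerage: 400 - 100 = 300. Balances: brokerage=300, taxes=300, escrow=300
Event 3 (deposit 200 to taxes): taxes: 300 + 200 = 500. Balances: brokerage=300, taxes=500, escrow=300
Event 4 (transfer 300 taxes -> brokerage): taxes: 500 - 300 = 200, brokerage: 300 + 300 = 600. Balances: brokerage=600, taxes=200, escrow=300
Event 5 (deposit 250 to brokerage): brokerage: 600 + 250 = 850. Balances: brokerage=850, taxes=200, escrow=300
Event 6 (withdraw 300 from taxes): taxes: 200 - 300 = -100. Balances: brokerage=850, taxes=-100, escrow=300
Event 7 (transfer 300 brokerage -> taxes): brokerage: 850 - 300 = 550, taxes: -100 + 300 = 200. Balances: brokerage=550, taxes=200, escrow=300
Event 8 (deposit 150 to escrow): escrow: 300 + 150 = 450. Balances: brokerage=550, taxes=200, escrow=450
Event 9 (deposit 200 to taxes): taxes: 200 + 200 = 400. Balances: brokerage=550, taxes=400, escrow=450
Event 10 (transfer 250 escrow -> taxes): escrow: 450 - 250 = 200, taxes: 400 + 250 = 650. Balances: brokerage=550, taxes=650, escrow=200
Event 11 (withdraw 250 from brokerage): brokerage: 550 - 250 = 300. Balances: brokerage=300, taxes=650, escrow=200

Final balance of taxes: 650

Answer: 650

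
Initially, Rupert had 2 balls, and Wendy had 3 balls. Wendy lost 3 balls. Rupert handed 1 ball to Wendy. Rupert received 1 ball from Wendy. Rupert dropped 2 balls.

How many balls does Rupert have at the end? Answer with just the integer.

Tracking counts step by step:
Start: Rupert=2, Wendy=3
Event 1 (Wendy -3): Wendy: 3 -> 0. State: Rupert=2, Wendy=0
Event 2 (Rupert -> Wendy, 1): Rupert: 2 -> 1, Wendy: 0 -> 1. State: Rupert=1, Wendy=1
Event 3 (Wendy -> Rupert, 1): Wendy: 1 -> 0, Rupert: 1 -> 2. State: Rupert=2, Wendy=0
Event 4 (Rupert -2): Rupert: 2 -> 0. State: Rupert=0, Wendy=0

Rupert's final count: 0

Answer: 0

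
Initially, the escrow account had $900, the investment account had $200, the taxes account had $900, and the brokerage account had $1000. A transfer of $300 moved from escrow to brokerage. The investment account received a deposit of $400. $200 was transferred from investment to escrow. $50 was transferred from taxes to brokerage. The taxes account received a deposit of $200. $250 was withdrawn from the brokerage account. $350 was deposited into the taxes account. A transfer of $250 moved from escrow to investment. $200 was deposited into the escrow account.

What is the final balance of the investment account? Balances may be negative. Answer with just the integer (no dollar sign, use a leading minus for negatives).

Tracking account balances step by step:
Start: escrow=900, investment=200, taxes=900, brokerage=1000
Event 1 (transfer 300 escrow -> brokerage): escrow: 900 - 300 = 600, brokerage: 1000 + 300 = 1300. Balances: escrow=600, investment=200, taxes=900, brokerage=1300
Event 2 (deposit 400 to investment): investment: 200 + 400 = 600. Balances: escrow=600, investment=600, taxes=900, brokerage=1300
Event 3 (transfer 200 investment -> escrow): investment: 600 - 200 = 400, escrow: 600 + 200 = 800. Balances: escrow=800, investment=400, taxes=900, brokerage=1300
Event 4 (transfer 50 taxes -> brokerage): taxes: 900 - 50 = 850, brokerage: 1300 + 50 = 1350. Balances: escrow=800, investment=400, taxes=850, brokerage=1350
Event 5 (deposit 200 to taxes): taxes: 850 + 200 = 1050. Balances: escrow=800, investment=400, taxes=1050, brokerage=1350
Event 6 (withdraw 250 from brokerage): brokerage: 1350 - 250 = 1100. Balances: escrow=800, investment=400, taxes=1050, brokerage=1100
Event 7 (deposit 350 to taxes): taxes: 1050 + 350 = 1400. Balances: escrow=800, investment=400, taxes=1400, brokerage=1100
Event 8 (transfer 250 escrow -> investment): escrow: 800 - 250 = 550, investment: 400 + 250 = 650. Balances: escrow=550, investment=650, taxes=1400, brokerage=1100
Event 9 (deposit 200 to escrow): escrow: 550 + 200 = 750. Balances: escrow=750, investment=650, taxes=1400, brokerage=1100

Final balance of investment: 650

Answer: 650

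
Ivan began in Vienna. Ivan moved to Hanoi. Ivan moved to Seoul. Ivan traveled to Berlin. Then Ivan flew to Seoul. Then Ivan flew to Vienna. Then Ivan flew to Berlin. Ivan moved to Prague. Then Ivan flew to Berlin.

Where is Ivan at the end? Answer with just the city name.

Answer: Berlin

Derivation:
Tracking Ivan's location:
Start: Ivan is in Vienna.
After move 1: Vienna -> Hanoi. Ivan is in Hanoi.
After move 2: Hanoi -> Seoul. Ivan is in Seoul.
After move 3: Seoul -> Berlin. Ivan is in Berlin.
After move 4: Berlin -> Seoul. Ivan is in Seoul.
After move 5: Seoul -> Vienna. Ivan is in Vienna.
After move 6: Vienna -> Berlin. Ivan is in Berlin.
After move 7: Berlin -> Prague. Ivan is in Prague.
After move 8: Prague -> Berlin. Ivan is in Berlin.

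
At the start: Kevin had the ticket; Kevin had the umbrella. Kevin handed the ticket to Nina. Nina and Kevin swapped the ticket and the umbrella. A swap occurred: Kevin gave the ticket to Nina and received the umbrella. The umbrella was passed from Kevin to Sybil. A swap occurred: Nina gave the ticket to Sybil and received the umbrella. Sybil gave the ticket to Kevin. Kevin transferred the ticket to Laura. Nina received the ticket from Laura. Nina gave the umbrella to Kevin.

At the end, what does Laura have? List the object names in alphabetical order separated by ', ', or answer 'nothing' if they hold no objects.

Answer: nothing

Derivation:
Tracking all object holders:
Start: ticket:Kevin, umbrella:Kevin
Event 1 (give ticket: Kevin -> Nina). State: ticket:Nina, umbrella:Kevin
Event 2 (swap ticket<->umbrella: now ticket:Kevin, umbrella:Nina). State: ticket:Kevin, umbrella:Nina
Event 3 (swap ticket<->umbrella: now ticket:Nina, umbrella:Kevin). State: ticket:Nina, umbrella:Kevin
Event 4 (give umbrella: Kevin -> Sybil). State: ticket:Nina, umbrella:Sybil
Event 5 (swap ticket<->umbrella: now ticket:Sybil, umbrella:Nina). State: ticket:Sybil, umbrella:Nina
Event 6 (give ticket: Sybil -> Kevin). State: ticket:Kevin, umbrella:Nina
Event 7 (give ticket: Kevin -> Laura). State: ticket:Laura, umbrella:Nina
Event 8 (give ticket: Laura -> Nina). State: ticket:Nina, umbrella:Nina
Event 9 (give umbrella: Nina -> Kevin). State: ticket:Nina, umbrella:Kevin

Final state: ticket:Nina, umbrella:Kevin
Laura holds: (nothing).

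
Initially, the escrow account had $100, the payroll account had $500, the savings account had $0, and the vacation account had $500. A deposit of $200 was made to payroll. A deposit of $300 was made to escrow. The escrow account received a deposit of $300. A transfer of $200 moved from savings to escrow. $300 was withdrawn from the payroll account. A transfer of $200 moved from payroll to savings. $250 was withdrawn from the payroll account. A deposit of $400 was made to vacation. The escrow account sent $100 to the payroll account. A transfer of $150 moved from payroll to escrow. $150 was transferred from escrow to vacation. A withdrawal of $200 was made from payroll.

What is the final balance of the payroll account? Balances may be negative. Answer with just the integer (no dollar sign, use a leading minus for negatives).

Tracking account balances step by step:
Start: escrow=100, payroll=500, savings=0, vacation=500
Event 1 (deposit 200 to payroll): payroll: 500 + 200 = 700. Balances: escrow=100, payroll=700, savings=0, vacation=500
Event 2 (deposit 300 to escrow): escrow: 100 + 300 = 400. Balances: escrow=400, payroll=700, savings=0, vacation=500
Event 3 (deposit 300 to escrow): escrow: 400 + 300 = 700. Balances: escrow=700, payroll=700, savings=0, vacation=500
Event 4 (transfer 200 savings -> escrow): savings: 0 - 200 = -200, escrow: 700 + 200 = 900. Balances: escrow=900, payroll=700, savings=-200, vacation=500
Event 5 (withdraw 300 from payroll): payroll: 700 - 300 = 400. Balances: escrow=900, payroll=400, savings=-200, vacation=500
Event 6 (transfer 200 payroll -> savings): payroll: 400 - 200 = 200, savings: -200 + 200 = 0. Balances: escrow=900, payroll=200, savings=0, vacation=500
Event 7 (withdraw 250 from payroll): payroll: 200 - 250 = -50. Balances: escrow=900, payroll=-50, savings=0, vacation=500
Event 8 (deposit 400 to vacation): vacation: 500 + 400 = 900. Balances: escrow=900, payroll=-50, savings=0, vacation=900
Event 9 (transfer 100 escrow -> payroll): escrow: 900 - 100 = 800, payroll: -50 + 100 = 50. Balances: escrow=800, payroll=50, savings=0, vacation=900
Event 10 (transfer 150 payroll -> escrow): payroll: 50 - 150 = -100, escrow: 800 + 150 = 950. Balances: escrow=950, payroll=-100, savings=0, vacation=900
Event 11 (transfer 150 escrow -> vacation): escrow: 950 - 150 = 800, vacation: 900 + 150 = 1050. Balances: escrow=800, payroll=-100, savings=0, vacation=1050
Event 12 (withdraw 200 from payroll): payroll: -100 - 200 = -300. Balances: escrow=800, payroll=-300, savings=0, vacation=1050

Final balance of payroll: -300

Answer: -300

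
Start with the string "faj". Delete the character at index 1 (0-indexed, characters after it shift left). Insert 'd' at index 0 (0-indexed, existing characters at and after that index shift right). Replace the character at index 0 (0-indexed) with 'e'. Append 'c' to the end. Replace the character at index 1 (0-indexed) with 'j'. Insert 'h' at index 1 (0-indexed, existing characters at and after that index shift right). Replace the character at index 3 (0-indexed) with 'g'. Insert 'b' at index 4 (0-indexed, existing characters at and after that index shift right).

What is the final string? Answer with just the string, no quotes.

Answer: ehjgbc

Derivation:
Applying each edit step by step:
Start: "faj"
Op 1 (delete idx 1 = 'a'): "faj" -> "fj"
Op 2 (insert 'd' at idx 0): "fj" -> "dfj"
Op 3 (replace idx 0: 'd' -> 'e'): "dfj" -> "efj"
Op 4 (append 'c'): "efj" -> "efjc"
Op 5 (replace idx 1: 'f' -> 'j'): "efjc" -> "ejjc"
Op 6 (insert 'h' at idx 1): "ejjc" -> "ehjjc"
Op 7 (replace idx 3: 'j' -> 'g'): "ehjjc" -> "ehjgc"
Op 8 (insert 'b' at idx 4): "ehjgc" -> "ehjgbc"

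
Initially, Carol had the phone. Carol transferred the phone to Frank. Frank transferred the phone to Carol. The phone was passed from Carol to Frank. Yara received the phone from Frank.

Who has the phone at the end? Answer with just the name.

Tracking the phone through each event:
Start: Carol has the phone.
After event 1: Frank has the phone.
After event 2: Carol has the phone.
After event 3: Frank has the phone.
After event 4: Yara has the phone.

Answer: Yara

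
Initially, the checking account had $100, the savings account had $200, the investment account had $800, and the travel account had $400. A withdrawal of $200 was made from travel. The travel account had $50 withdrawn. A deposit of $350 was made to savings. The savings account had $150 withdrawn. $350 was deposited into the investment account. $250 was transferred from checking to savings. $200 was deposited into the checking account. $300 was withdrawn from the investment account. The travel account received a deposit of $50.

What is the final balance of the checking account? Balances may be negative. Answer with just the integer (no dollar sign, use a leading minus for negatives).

Tracking account balances step by step:
Start: checking=100, savings=200, investment=800, travel=400
Event 1 (withdraw 200 from travel): travel: 400 - 200 = 200. Balances: checking=100, savings=200, investment=800, travel=200
Event 2 (withdraw 50 from travel): travel: 200 - 50 = 150. Balances: checking=100, savings=200, investment=800, travel=150
Event 3 (deposit 350 to savings): savings: 200 + 350 = 550. Balances: checking=100, savings=550, investment=800, travel=150
Event 4 (withdraw 150 from savings): savings: 550 - 150 = 400. Balances: checking=100, savings=400, investment=800, travel=150
Event 5 (deposit 350 to investment): investment: 800 + 350 = 1150. Balances: checking=100, savings=400, investment=1150, travel=150
Event 6 (transfer 250 checking -> savings): checking: 100 - 250 = -150, savings: 400 + 250 = 650. Balances: checking=-150, savings=650, investment=1150, travel=150
Event 7 (deposit 200 to checking): checking: -150 + 200 = 50. Balances: checking=50, savings=650, investment=1150, travel=150
Event 8 (withdraw 300 from investment): investment: 1150 - 300 = 850. Balances: checking=50, savings=650, investment=850, travel=150
Event 9 (deposit 50 to travel): travel: 150 + 50 = 200. Balances: checking=50, savings=650, investment=850, travel=200

Final balance of checking: 50

Answer: 50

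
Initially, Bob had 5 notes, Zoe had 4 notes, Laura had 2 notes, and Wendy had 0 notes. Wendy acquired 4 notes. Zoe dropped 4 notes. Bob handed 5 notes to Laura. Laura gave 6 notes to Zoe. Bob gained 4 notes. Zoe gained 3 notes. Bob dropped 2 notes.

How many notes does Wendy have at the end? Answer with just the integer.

Answer: 4

Derivation:
Tracking counts step by step:
Start: Bob=5, Zoe=4, Laura=2, Wendy=0
Event 1 (Wendy +4): Wendy: 0 -> 4. State: Bob=5, Zoe=4, Laura=2, Wendy=4
Event 2 (Zoe -4): Zoe: 4 -> 0. State: Bob=5, Zoe=0, Laura=2, Wendy=4
Event 3 (Bob -> Laura, 5): Bob: 5 -> 0, Laura: 2 -> 7. State: Bob=0, Zoe=0, Laura=7, Wendy=4
Event 4 (Laura -> Zoe, 6): Laura: 7 -> 1, Zoe: 0 -> 6. State: Bob=0, Zoe=6, Laura=1, Wendy=4
Event 5 (Bob +4): Bob: 0 -> 4. State: Bob=4, Zoe=6, Laura=1, Wendy=4
Event 6 (Zoe +3): Zoe: 6 -> 9. State: Bob=4, Zoe=9, Laura=1, Wendy=4
Event 7 (Bob -2): Bob: 4 -> 2. State: Bob=2, Zoe=9, Laura=1, Wendy=4

Wendy's final count: 4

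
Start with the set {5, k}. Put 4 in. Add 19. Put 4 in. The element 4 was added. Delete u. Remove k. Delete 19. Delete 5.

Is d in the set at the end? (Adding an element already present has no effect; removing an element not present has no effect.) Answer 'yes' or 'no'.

Tracking the set through each operation:
Start: {5, k}
Event 1 (add 4): added. Set: {4, 5, k}
Event 2 (add 19): added. Set: {19, 4, 5, k}
Event 3 (add 4): already present, no change. Set: {19, 4, 5, k}
Event 4 (add 4): already present, no change. Set: {19, 4, 5, k}
Event 5 (remove u): not present, no change. Set: {19, 4, 5, k}
Event 6 (remove k): removed. Set: {19, 4, 5}
Event 7 (remove 19): removed. Set: {4, 5}
Event 8 (remove 5): removed. Set: {4}

Final set: {4} (size 1)
d is NOT in the final set.

Answer: no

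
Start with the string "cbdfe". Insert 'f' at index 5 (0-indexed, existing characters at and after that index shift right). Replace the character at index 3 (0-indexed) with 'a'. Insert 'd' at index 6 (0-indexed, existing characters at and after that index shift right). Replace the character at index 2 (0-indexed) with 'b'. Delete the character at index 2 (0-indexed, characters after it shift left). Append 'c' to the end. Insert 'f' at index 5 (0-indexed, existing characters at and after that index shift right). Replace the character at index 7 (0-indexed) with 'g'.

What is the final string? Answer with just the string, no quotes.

Applying each edit step by step:
Start: "cbdfe"
Op 1 (insert 'f' at idx 5): "cbdfe" -> "cbdfef"
Op 2 (replace idx 3: 'f' -> 'a'): "cbdfef" -> "cbdaef"
Op 3 (insert 'd' at idx 6): "cbdaef" -> "cbdaefd"
Op 4 (replace idx 2: 'd' -> 'b'): "cbdaefd" -> "cbbaefd"
Op 5 (delete idx 2 = 'b'): "cbbaefd" -> "cbaefd"
Op 6 (append 'c'): "cbaefd" -> "cbaefdc"
Op 7 (insert 'f' at idx 5): "cbaefdc" -> "cbaeffdc"
Op 8 (replace idx 7: 'c' -> 'g'): "cbaeffdc" -> "cbaeffdg"

Answer: cbaeffdg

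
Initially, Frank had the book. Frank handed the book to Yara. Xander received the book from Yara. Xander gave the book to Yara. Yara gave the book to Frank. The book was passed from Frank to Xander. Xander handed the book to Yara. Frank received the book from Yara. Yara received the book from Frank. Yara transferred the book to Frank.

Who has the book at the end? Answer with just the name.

Answer: Frank

Derivation:
Tracking the book through each event:
Start: Frank has the book.
After event 1: Yara has the book.
After event 2: Xander has the book.
After event 3: Yara has the book.
After event 4: Frank has the book.
After event 5: Xander has the book.
After event 6: Yara has the book.
After event 7: Frank has the book.
After event 8: Yara has the book.
After event 9: Frank has the book.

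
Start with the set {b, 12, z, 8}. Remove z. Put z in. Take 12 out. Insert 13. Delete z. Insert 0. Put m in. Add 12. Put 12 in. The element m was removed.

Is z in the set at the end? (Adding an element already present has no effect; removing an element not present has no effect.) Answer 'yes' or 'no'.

Tracking the set through each operation:
Start: {12, 8, b, z}
Event 1 (remove z): removed. Set: {12, 8, b}
Event 2 (add z): added. Set: {12, 8, b, z}
Event 3 (remove 12): removed. Set: {8, b, z}
Event 4 (add 13): added. Set: {13, 8, b, z}
Event 5 (remove z): removed. Set: {13, 8, b}
Event 6 (add 0): added. Set: {0, 13, 8, b}
Event 7 (add m): added. Set: {0, 13, 8, b, m}
Event 8 (add 12): added. Set: {0, 12, 13, 8, b, m}
Event 9 (add 12): already present, no change. Set: {0, 12, 13, 8, b, m}
Event 10 (remove m): removed. Set: {0, 12, 13, 8, b}

Final set: {0, 12, 13, 8, b} (size 5)
z is NOT in the final set.

Answer: no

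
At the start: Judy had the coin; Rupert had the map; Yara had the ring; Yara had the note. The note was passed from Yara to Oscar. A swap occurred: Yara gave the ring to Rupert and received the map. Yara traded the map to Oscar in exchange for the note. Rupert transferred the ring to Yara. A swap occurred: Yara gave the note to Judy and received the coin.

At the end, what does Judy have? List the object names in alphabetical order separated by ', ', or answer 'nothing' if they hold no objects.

Answer: note

Derivation:
Tracking all object holders:
Start: coin:Judy, map:Rupert, ring:Yara, note:Yara
Event 1 (give note: Yara -> Oscar). State: coin:Judy, map:Rupert, ring:Yara, note:Oscar
Event 2 (swap ring<->map: now ring:Rupert, map:Yara). State: coin:Judy, map:Yara, ring:Rupert, note:Oscar
Event 3 (swap map<->note: now map:Oscar, note:Yara). State: coin:Judy, map:Oscar, ring:Rupert, note:Yara
Event 4 (give ring: Rupert -> Yara). State: coin:Judy, map:Oscar, ring:Yara, note:Yara
Event 5 (swap note<->coin: now note:Judy, coin:Yara). State: coin:Yara, map:Oscar, ring:Yara, note:Judy

Final state: coin:Yara, map:Oscar, ring:Yara, note:Judy
Judy holds: note.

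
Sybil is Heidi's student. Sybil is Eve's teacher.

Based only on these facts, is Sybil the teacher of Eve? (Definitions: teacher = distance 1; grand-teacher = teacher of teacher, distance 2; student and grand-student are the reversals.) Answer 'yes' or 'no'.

Reconstructing the teacher chain from the given facts:
  Heidi -> Sybil -> Eve
(each arrow means 'teacher of the next')
Positions in the chain (0 = top):
  position of Heidi: 0
  position of Sybil: 1
  position of Eve: 2

Sybil is at position 1, Eve is at position 2; signed distance (j - i) = 1.
'teacher' requires j - i = 1. Actual distance is 1, so the relation HOLDS.

Answer: yes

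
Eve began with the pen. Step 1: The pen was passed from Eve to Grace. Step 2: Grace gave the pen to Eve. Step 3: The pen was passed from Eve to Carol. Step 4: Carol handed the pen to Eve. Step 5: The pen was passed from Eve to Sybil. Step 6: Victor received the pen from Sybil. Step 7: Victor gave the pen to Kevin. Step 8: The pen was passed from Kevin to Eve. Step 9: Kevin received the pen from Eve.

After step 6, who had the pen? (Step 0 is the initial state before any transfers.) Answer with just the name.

Answer: Victor

Derivation:
Tracking the pen holder through step 6:
After step 0 (start): Eve
After step 1: Grace
After step 2: Eve
After step 3: Carol
After step 4: Eve
After step 5: Sybil
After step 6: Victor

At step 6, the holder is Victor.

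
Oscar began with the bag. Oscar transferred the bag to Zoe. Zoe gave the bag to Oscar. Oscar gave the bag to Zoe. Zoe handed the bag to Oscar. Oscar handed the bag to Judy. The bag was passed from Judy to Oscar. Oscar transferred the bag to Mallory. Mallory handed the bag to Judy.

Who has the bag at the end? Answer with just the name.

Tracking the bag through each event:
Start: Oscar has the bag.
After event 1: Zoe has the bag.
After event 2: Oscar has the bag.
After event 3: Zoe has the bag.
After event 4: Oscar has the bag.
After event 5: Judy has the bag.
After event 6: Oscar has the bag.
After event 7: Mallory has the bag.
After event 8: Judy has the bag.

Answer: Judy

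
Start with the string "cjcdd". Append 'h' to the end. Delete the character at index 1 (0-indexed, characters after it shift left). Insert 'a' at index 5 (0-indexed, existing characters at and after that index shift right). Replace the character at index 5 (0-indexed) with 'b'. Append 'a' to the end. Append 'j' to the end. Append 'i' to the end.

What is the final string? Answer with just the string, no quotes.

Answer: ccddhbaji

Derivation:
Applying each edit step by step:
Start: "cjcdd"
Op 1 (append 'h'): "cjcdd" -> "cjcddh"
Op 2 (delete idx 1 = 'j'): "cjcddh" -> "ccddh"
Op 3 (insert 'a' at idx 5): "ccddh" -> "ccddha"
Op 4 (replace idx 5: 'a' -> 'b'): "ccddha" -> "ccddhb"
Op 5 (append 'a'): "ccddhb" -> "ccddhba"
Op 6 (append 'j'): "ccddhba" -> "ccddhbaj"
Op 7 (append 'i'): "ccddhbaj" -> "ccddhbaji"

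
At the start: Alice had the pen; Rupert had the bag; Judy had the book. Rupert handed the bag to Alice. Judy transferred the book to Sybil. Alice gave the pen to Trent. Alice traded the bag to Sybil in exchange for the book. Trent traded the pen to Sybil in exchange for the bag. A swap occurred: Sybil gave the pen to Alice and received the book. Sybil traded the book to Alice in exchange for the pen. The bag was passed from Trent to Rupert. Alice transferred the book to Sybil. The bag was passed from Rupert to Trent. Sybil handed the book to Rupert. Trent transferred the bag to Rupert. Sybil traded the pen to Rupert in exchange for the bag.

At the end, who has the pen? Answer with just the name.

Answer: Rupert

Derivation:
Tracking all object holders:
Start: pen:Alice, bag:Rupert, book:Judy
Event 1 (give bag: Rupert -> Alice). State: pen:Alice, bag:Alice, book:Judy
Event 2 (give book: Judy -> Sybil). State: pen:Alice, bag:Alice, book:Sybil
Event 3 (give pen: Alice -> Trent). State: pen:Trent, bag:Alice, book:Sybil
Event 4 (swap bag<->book: now bag:Sybil, book:Alice). State: pen:Trent, bag:Sybil, book:Alice
Event 5 (swap pen<->bag: now pen:Sybil, bag:Trent). State: pen:Sybil, bag:Trent, book:Alice
Event 6 (swap pen<->book: now pen:Alice, book:Sybil). State: pen:Alice, bag:Trent, book:Sybil
Event 7 (swap book<->pen: now book:Alice, pen:Sybil). State: pen:Sybil, bag:Trent, book:Alice
Event 8 (give bag: Trent -> Rupert). State: pen:Sybil, bag:Rupert, book:Alice
Event 9 (give book: Alice -> Sybil). State: pen:Sybil, bag:Rupert, book:Sybil
Event 10 (give bag: Rupert -> Trent). State: pen:Sybil, bag:Trent, book:Sybil
Event 11 (give book: Sybil -> Rupert). State: pen:Sybil, bag:Trent, book:Rupert
Event 12 (give bag: Trent -> Rupert). State: pen:Sybil, bag:Rupert, book:Rupert
Event 13 (swap pen<->bag: now pen:Rupert, bag:Sybil). State: pen:Rupert, bag:Sybil, book:Rupert

Final state: pen:Rupert, bag:Sybil, book:Rupert
The pen is held by Rupert.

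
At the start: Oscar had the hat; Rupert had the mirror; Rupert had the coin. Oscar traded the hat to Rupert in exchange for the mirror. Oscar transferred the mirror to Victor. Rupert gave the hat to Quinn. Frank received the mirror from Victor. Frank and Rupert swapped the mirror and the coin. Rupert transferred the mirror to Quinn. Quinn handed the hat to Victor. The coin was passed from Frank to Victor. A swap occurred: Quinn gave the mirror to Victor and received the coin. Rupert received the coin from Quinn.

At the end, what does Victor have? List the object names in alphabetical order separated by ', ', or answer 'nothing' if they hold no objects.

Tracking all object holders:
Start: hat:Oscar, mirror:Rupert, coin:Rupert
Event 1 (swap hat<->mirror: now hat:Rupert, mirror:Oscar). State: hat:Rupert, mirror:Oscar, coin:Rupert
Event 2 (give mirror: Oscar -> Victor). State: hat:Rupert, mirror:Victor, coin:Rupert
Event 3 (give hat: Rupert -> Quinn). State: hat:Quinn, mirror:Victor, coin:Rupert
Event 4 (give mirror: Victor -> Frank). State: hat:Quinn, mirror:Frank, coin:Rupert
Event 5 (swap mirror<->coin: now mirror:Rupert, coin:Frank). State: hat:Quinn, mirror:Rupert, coin:Frank
Event 6 (give mirror: Rupert -> Quinn). State: hat:Quinn, mirror:Quinn, coin:Frank
Event 7 (give hat: Quinn -> Victor). State: hat:Victor, mirror:Quinn, coin:Frank
Event 8 (give coin: Frank -> Victor). State: hat:Victor, mirror:Quinn, coin:Victor
Event 9 (swap mirror<->coin: now mirror:Victor, coin:Quinn). State: hat:Victor, mirror:Victor, coin:Quinn
Event 10 (give coin: Quinn -> Rupert). State: hat:Victor, mirror:Victor, coin:Rupert

Final state: hat:Victor, mirror:Victor, coin:Rupert
Victor holds: hat, mirror.

Answer: hat, mirror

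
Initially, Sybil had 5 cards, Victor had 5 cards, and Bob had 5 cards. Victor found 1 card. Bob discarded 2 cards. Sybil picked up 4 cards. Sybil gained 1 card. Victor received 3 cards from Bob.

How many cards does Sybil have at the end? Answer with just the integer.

Answer: 10

Derivation:
Tracking counts step by step:
Start: Sybil=5, Victor=5, Bob=5
Event 1 (Victor +1): Victor: 5 -> 6. State: Sybil=5, Victor=6, Bob=5
Event 2 (Bob -2): Bob: 5 -> 3. State: Sybil=5, Victor=6, Bob=3
Event 3 (Sybil +4): Sybil: 5 -> 9. State: Sybil=9, Victor=6, Bob=3
Event 4 (Sybil +1): Sybil: 9 -> 10. State: Sybil=10, Victor=6, Bob=3
Event 5 (Bob -> Victor, 3): Bob: 3 -> 0, Victor: 6 -> 9. State: Sybil=10, Victor=9, Bob=0

Sybil's final count: 10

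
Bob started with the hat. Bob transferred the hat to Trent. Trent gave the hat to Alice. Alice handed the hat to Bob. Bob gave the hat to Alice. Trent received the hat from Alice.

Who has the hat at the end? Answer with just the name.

Answer: Trent

Derivation:
Tracking the hat through each event:
Start: Bob has the hat.
After event 1: Trent has the hat.
After event 2: Alice has the hat.
After event 3: Bob has the hat.
After event 4: Alice has the hat.
After event 5: Trent has the hat.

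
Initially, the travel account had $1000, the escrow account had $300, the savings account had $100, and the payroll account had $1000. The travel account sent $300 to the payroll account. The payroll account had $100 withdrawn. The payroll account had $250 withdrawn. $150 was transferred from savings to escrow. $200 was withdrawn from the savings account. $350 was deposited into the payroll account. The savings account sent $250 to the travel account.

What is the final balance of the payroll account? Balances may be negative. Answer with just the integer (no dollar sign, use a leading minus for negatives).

Tracking account balances step by step:
Start: travel=1000, escrow=300, savings=100, payroll=1000
Event 1 (transfer 300 travel -> payroll): travel: 1000 - 300 = 700, payroll: 1000 + 300 = 1300. Balances: travel=700, escrow=300, savings=100, payroll=1300
Event 2 (withdraw 100 from payroll): payroll: 1300 - 100 = 1200. Balances: travel=700, escrow=300, savings=100, payroll=1200
Event 3 (withdraw 250 from payroll): payroll: 1200 - 250 = 950. Balances: travel=700, escrow=300, savings=100, payroll=950
Event 4 (transfer 150 savings -> escrow): savings: 100 - 150 = -50, escrow: 300 + 150 = 450. Balances: travel=700, escrow=450, savings=-50, payroll=950
Event 5 (withdraw 200 from savings): savings: -50 - 200 = -250. Balances: travel=700, escrow=450, savings=-250, payroll=950
Event 6 (deposit 350 to payroll): payroll: 950 + 350 = 1300. Balances: travel=700, escrow=450, savings=-250, payroll=1300
Event 7 (transfer 250 savings -> travel): savings: -250 - 250 = -500, travel: 700 + 250 = 950. Balances: travel=950, escrow=450, savings=-500, payroll=1300

Final balance of payroll: 1300

Answer: 1300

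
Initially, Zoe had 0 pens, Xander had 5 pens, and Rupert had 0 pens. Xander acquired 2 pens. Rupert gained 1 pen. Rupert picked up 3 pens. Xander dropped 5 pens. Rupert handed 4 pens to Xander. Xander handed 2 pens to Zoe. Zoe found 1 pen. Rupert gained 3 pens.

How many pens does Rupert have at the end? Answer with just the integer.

Tracking counts step by step:
Start: Zoe=0, Xander=5, Rupert=0
Event 1 (Xander +2): Xander: 5 -> 7. State: Zoe=0, Xander=7, Rupert=0
Event 2 (Rupert +1): Rupert: 0 -> 1. State: Zoe=0, Xander=7, Rupert=1
Event 3 (Rupert +3): Rupert: 1 -> 4. State: Zoe=0, Xander=7, Rupert=4
Event 4 (Xander -5): Xander: 7 -> 2. State: Zoe=0, Xander=2, Rupert=4
Event 5 (Rupert -> Xander, 4): Rupert: 4 -> 0, Xander: 2 -> 6. State: Zoe=0, Xander=6, Rupert=0
Event 6 (Xander -> Zoe, 2): Xander: 6 -> 4, Zoe: 0 -> 2. State: Zoe=2, Xander=4, Rupert=0
Event 7 (Zoe +1): Zoe: 2 -> 3. State: Zoe=3, Xander=4, Rupert=0
Event 8 (Rupert +3): Rupert: 0 -> 3. State: Zoe=3, Xander=4, Rupert=3

Rupert's final count: 3

Answer: 3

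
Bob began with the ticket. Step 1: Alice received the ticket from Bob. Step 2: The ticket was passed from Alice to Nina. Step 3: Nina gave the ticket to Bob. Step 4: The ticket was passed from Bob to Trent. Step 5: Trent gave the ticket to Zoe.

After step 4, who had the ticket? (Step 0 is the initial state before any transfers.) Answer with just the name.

Tracking the ticket holder through step 4:
After step 0 (start): Bob
After step 1: Alice
After step 2: Nina
After step 3: Bob
After step 4: Trent

At step 4, the holder is Trent.

Answer: Trent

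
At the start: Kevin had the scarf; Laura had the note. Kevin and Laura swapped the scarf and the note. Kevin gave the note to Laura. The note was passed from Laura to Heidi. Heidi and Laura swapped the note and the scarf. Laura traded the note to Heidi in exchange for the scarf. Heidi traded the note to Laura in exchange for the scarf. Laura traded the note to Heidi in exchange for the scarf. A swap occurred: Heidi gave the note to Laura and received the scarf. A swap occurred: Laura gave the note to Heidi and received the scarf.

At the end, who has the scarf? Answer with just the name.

Tracking all object holders:
Start: scarf:Kevin, note:Laura
Event 1 (swap scarf<->note: now scarf:Laura, note:Kevin). State: scarf:Laura, note:Kevin
Event 2 (give note: Kevin -> Laura). State: scarf:Laura, note:Laura
Event 3 (give note: Laura -> Heidi). State: scarf:Laura, note:Heidi
Event 4 (swap note<->scarf: now note:Laura, scarf:Heidi). State: scarf:Heidi, note:Laura
Event 5 (swap note<->scarf: now note:Heidi, scarf:Laura). State: scarf:Laura, note:Heidi
Event 6 (swap note<->scarf: now note:Laura, scarf:Heidi). State: scarf:Heidi, note:Laura
Event 7 (swap note<->scarf: now note:Heidi, scarf:Laura). State: scarf:Laura, note:Heidi
Event 8 (swap note<->scarf: now note:Laura, scarf:Heidi). State: scarf:Heidi, note:Laura
Event 9 (swap note<->scarf: now note:Heidi, scarf:Laura). State: scarf:Laura, note:Heidi

Final state: scarf:Laura, note:Heidi
The scarf is held by Laura.

Answer: Laura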